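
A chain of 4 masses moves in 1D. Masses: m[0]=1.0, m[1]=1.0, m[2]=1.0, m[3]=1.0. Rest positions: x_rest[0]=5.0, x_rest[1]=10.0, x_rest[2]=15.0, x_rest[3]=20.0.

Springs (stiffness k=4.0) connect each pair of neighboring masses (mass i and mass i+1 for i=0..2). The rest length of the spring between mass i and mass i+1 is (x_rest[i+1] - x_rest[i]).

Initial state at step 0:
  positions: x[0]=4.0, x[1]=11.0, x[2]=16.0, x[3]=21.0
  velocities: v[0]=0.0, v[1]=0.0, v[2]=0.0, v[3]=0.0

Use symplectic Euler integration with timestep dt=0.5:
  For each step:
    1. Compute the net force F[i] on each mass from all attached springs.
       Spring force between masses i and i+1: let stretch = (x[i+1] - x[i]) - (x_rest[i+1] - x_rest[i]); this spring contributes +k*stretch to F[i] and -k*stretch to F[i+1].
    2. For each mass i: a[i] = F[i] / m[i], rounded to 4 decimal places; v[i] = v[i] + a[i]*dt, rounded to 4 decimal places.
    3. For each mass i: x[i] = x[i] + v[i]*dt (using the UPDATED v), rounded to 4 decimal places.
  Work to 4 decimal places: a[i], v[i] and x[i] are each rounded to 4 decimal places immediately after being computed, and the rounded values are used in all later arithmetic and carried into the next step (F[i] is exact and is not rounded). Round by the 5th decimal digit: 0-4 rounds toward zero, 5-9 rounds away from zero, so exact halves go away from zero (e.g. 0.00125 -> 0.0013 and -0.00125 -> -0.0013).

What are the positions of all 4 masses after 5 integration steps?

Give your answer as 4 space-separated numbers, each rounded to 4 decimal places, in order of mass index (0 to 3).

Step 0: x=[4.0000 11.0000 16.0000 21.0000] v=[0.0000 0.0000 0.0000 0.0000]
Step 1: x=[6.0000 9.0000 16.0000 21.0000] v=[4.0000 -4.0000 0.0000 0.0000]
Step 2: x=[6.0000 11.0000 14.0000 21.0000] v=[0.0000 4.0000 -4.0000 0.0000]
Step 3: x=[6.0000 11.0000 16.0000 19.0000] v=[0.0000 0.0000 4.0000 -4.0000]
Step 4: x=[6.0000 11.0000 16.0000 19.0000] v=[0.0000 0.0000 0.0000 0.0000]
Step 5: x=[6.0000 11.0000 14.0000 21.0000] v=[0.0000 0.0000 -4.0000 4.0000]

Answer: 6.0000 11.0000 14.0000 21.0000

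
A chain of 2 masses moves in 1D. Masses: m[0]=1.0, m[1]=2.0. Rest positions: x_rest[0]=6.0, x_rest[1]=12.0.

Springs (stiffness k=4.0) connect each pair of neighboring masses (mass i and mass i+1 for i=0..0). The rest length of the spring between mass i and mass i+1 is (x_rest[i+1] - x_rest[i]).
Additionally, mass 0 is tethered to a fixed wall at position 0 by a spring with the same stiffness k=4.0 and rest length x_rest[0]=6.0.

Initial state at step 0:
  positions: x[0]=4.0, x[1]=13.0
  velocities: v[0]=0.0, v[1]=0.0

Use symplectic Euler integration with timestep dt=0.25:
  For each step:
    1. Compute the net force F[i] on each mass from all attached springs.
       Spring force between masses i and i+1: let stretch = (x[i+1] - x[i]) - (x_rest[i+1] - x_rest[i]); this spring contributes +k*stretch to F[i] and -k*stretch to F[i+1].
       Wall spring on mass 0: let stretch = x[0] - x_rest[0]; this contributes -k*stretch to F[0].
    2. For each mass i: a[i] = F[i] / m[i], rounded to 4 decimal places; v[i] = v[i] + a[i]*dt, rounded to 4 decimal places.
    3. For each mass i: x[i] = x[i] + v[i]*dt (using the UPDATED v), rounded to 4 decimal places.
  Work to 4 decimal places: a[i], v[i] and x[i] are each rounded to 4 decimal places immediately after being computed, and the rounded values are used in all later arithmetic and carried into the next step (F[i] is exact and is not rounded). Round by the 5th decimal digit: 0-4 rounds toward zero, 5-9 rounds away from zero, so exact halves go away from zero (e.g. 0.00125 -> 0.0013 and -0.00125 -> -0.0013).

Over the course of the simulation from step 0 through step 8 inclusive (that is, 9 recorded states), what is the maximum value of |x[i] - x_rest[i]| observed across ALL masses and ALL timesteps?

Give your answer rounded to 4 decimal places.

Step 0: x=[4.0000 13.0000] v=[0.0000 0.0000]
Step 1: x=[5.2500 12.6250] v=[5.0000 -1.5000]
Step 2: x=[7.0313 12.0781] v=[7.1250 -2.1875]
Step 3: x=[8.3164 11.6504] v=[5.1405 -1.7109]
Step 4: x=[8.3559 11.5559] v=[0.1581 -0.3779]
Step 5: x=[7.1065 11.8114] v=[-4.9978 1.0221]
Step 6: x=[5.2567 12.2288] v=[-7.3994 1.6697]
Step 7: x=[3.8357 12.5247] v=[-5.6840 1.1837]
Step 8: x=[3.6280 12.4845] v=[-0.8307 -0.1608]
Max displacement = 2.3720

Answer: 2.3720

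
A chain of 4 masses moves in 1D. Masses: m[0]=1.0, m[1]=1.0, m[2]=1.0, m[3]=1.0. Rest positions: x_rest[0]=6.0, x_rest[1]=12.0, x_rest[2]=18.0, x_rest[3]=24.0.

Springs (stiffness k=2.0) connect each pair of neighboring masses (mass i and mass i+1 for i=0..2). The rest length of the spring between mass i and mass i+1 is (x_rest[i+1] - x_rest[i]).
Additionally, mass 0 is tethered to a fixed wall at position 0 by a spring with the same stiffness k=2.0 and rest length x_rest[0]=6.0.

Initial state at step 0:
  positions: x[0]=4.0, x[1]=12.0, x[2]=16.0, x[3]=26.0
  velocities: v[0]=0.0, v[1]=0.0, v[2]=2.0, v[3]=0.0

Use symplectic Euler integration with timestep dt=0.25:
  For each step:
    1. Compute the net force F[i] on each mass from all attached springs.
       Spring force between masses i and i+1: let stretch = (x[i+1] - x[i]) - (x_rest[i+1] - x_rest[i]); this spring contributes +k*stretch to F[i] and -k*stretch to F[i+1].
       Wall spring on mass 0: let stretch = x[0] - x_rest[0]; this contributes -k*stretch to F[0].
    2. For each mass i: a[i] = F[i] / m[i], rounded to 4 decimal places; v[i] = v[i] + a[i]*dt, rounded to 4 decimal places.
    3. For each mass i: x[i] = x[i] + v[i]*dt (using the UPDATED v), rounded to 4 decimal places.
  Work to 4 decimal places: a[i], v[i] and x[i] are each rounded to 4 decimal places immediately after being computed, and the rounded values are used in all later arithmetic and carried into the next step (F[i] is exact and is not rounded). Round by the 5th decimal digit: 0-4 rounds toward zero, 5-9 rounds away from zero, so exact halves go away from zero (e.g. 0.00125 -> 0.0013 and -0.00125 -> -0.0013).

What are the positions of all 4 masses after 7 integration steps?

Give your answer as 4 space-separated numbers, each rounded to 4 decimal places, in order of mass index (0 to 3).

Answer: 6.9350 14.8237 18.1485 24.1462

Derivation:
Step 0: x=[4.0000 12.0000 16.0000 26.0000] v=[0.0000 0.0000 2.0000 0.0000]
Step 1: x=[4.5000 11.5000 17.2500 25.5000] v=[2.0000 -2.0000 5.0000 -2.0000]
Step 2: x=[5.3125 10.8438 18.8125 24.7188] v=[3.2500 -2.6250 6.2500 -3.1250]
Step 3: x=[6.1524 10.4922 20.1172 23.9493] v=[3.3594 -1.4063 5.2188 -3.0782]
Step 4: x=[6.7657 10.8013 20.6978 23.4507] v=[2.4531 1.2363 2.3224 -1.9943]
Step 5: x=[7.0377 11.8430 20.3855 23.3580] v=[1.0881 4.1668 -1.2494 -0.3708]
Step 6: x=[7.0307 13.3519 19.3769 23.6438] v=[-0.0281 6.0354 -4.0344 1.1430]
Step 7: x=[6.9350 14.8237 18.1485 24.1462] v=[-0.3829 5.8873 -4.9135 2.0096]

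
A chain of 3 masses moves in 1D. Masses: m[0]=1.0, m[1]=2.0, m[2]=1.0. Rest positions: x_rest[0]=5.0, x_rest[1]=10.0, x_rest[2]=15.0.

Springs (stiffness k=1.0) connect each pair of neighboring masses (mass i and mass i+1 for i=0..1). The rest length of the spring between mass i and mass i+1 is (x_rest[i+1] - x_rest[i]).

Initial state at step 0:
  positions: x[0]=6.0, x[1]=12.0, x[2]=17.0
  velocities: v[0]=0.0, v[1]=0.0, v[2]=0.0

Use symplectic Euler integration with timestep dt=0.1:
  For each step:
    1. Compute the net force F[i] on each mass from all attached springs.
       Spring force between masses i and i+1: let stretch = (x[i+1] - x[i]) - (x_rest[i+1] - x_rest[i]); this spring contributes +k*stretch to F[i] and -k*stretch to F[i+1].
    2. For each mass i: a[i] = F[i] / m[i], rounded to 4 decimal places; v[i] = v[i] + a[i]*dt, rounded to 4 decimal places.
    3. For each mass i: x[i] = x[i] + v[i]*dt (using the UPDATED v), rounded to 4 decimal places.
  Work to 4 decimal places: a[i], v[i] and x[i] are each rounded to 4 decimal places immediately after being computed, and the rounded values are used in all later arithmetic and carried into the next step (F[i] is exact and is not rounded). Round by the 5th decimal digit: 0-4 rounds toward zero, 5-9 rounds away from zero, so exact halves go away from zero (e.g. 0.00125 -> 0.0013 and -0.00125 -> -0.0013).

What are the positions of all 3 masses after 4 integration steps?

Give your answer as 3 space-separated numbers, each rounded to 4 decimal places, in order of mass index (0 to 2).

Step 0: x=[6.0000 12.0000 17.0000] v=[0.0000 0.0000 0.0000]
Step 1: x=[6.0100 11.9950 17.0000] v=[0.1000 -0.0500 0.0000]
Step 2: x=[6.0299 11.9851 17.0000] v=[0.1985 -0.0990 -0.0005]
Step 3: x=[6.0593 11.9705 16.9998] v=[0.2940 -0.1460 -0.0020]
Step 4: x=[6.0978 11.9515 16.9993] v=[0.3851 -0.1901 -0.0049]

Answer: 6.0978 11.9515 16.9993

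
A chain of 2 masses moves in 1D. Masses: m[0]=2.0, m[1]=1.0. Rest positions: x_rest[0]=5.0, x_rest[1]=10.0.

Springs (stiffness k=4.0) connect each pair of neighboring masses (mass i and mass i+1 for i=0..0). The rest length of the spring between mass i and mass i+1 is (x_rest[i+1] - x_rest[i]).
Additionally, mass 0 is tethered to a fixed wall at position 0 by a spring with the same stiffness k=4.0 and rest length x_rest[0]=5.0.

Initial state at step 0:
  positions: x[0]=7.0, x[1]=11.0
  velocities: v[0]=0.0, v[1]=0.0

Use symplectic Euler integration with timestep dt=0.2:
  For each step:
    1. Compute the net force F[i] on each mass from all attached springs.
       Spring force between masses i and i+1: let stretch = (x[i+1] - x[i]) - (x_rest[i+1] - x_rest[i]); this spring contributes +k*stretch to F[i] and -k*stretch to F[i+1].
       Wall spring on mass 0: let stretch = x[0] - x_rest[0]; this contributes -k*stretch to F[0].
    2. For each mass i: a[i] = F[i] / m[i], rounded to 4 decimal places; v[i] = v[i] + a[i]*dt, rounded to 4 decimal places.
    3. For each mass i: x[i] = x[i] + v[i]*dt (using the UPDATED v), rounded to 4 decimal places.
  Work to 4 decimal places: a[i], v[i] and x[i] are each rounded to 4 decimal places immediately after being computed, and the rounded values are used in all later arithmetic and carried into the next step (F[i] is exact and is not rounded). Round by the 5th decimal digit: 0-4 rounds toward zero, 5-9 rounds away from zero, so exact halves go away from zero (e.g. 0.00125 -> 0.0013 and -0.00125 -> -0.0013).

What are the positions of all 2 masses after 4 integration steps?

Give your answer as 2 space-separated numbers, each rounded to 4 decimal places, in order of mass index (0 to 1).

Step 0: x=[7.0000 11.0000] v=[0.0000 0.0000]
Step 1: x=[6.7600 11.1600] v=[-1.2000 0.8000]
Step 2: x=[6.3312 11.4160] v=[-2.1440 1.2800]
Step 3: x=[5.8027 11.6584] v=[-2.6426 1.2122]
Step 4: x=[5.2784 11.7639] v=[-2.6214 0.5276]

Answer: 5.2784 11.7639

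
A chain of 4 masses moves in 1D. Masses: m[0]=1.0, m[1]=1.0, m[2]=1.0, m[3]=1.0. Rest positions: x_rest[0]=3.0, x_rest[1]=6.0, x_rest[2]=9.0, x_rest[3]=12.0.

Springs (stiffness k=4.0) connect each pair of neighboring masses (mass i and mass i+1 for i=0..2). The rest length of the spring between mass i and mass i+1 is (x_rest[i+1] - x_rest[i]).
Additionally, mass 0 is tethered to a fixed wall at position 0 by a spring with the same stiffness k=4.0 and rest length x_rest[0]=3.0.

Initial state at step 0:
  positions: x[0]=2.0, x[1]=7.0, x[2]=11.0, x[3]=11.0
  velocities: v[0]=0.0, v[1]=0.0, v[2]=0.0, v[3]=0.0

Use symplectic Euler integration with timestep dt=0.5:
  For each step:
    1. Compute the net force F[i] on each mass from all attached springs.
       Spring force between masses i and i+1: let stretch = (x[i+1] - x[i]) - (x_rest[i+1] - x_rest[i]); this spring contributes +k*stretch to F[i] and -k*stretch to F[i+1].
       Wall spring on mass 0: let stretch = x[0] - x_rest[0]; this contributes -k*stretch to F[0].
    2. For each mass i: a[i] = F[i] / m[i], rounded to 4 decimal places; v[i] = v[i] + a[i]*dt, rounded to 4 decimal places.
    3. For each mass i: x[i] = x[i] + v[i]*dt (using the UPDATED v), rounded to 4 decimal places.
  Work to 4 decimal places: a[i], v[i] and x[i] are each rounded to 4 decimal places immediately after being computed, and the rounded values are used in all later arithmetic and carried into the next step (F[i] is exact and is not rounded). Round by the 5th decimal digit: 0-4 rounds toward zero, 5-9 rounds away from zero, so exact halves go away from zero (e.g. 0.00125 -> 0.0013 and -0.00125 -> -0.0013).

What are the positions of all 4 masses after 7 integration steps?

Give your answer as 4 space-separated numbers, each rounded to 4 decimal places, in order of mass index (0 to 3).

Answer: 1.0000 6.0000 11.0000 10.0000

Derivation:
Step 0: x=[2.0000 7.0000 11.0000 11.0000] v=[0.0000 0.0000 0.0000 0.0000]
Step 1: x=[5.0000 6.0000 7.0000 14.0000] v=[6.0000 -2.0000 -8.0000 6.0000]
Step 2: x=[4.0000 5.0000 9.0000 13.0000] v=[-2.0000 -2.0000 4.0000 -2.0000]
Step 3: x=[0.0000 7.0000 11.0000 11.0000] v=[-8.0000 4.0000 4.0000 -4.0000]
Step 4: x=[3.0000 6.0000 9.0000 12.0000] v=[6.0000 -2.0000 -4.0000 2.0000]
Step 5: x=[6.0000 5.0000 7.0000 13.0000] v=[6.0000 -2.0000 -4.0000 2.0000]
Step 6: x=[2.0000 7.0000 9.0000 11.0000] v=[-8.0000 4.0000 4.0000 -4.0000]
Step 7: x=[1.0000 6.0000 11.0000 10.0000] v=[-2.0000 -2.0000 4.0000 -2.0000]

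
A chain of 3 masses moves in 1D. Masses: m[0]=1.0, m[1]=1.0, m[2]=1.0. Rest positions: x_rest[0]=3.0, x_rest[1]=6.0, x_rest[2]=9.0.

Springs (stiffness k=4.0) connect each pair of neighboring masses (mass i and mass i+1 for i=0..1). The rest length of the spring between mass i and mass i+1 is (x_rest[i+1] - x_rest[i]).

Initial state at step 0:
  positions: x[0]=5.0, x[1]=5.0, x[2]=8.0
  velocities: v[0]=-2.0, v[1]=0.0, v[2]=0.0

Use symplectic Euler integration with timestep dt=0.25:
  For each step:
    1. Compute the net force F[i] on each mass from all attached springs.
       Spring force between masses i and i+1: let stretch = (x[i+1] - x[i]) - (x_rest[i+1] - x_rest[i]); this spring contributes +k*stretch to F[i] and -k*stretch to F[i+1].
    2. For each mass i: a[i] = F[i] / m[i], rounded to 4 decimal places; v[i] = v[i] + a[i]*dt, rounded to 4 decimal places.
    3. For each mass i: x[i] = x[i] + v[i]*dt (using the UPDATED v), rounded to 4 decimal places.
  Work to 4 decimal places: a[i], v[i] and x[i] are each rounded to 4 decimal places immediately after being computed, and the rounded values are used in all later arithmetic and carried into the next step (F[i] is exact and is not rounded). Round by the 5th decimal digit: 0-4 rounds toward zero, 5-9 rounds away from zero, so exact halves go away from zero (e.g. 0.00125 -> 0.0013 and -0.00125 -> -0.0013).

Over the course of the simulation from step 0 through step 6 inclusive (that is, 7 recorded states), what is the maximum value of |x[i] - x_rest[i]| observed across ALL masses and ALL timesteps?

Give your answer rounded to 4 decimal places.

Step 0: x=[5.0000 5.0000 8.0000] v=[-2.0000 0.0000 0.0000]
Step 1: x=[3.7500 5.7500 8.0000] v=[-5.0000 3.0000 0.0000]
Step 2: x=[2.2500 6.5625 8.1875] v=[-6.0000 3.2500 0.7500]
Step 3: x=[1.0781 6.7031 8.7188] v=[-4.6875 0.5625 2.1250]
Step 4: x=[0.5625 5.9414 9.4961] v=[-2.0625 -3.0468 3.1093]
Step 5: x=[0.6416 4.7237 10.1348] v=[0.3164 -4.8710 2.5546]
Step 6: x=[0.9912 3.8382 10.1707] v=[1.3985 -3.5420 0.1435]
Max displacement = 2.4375

Answer: 2.4375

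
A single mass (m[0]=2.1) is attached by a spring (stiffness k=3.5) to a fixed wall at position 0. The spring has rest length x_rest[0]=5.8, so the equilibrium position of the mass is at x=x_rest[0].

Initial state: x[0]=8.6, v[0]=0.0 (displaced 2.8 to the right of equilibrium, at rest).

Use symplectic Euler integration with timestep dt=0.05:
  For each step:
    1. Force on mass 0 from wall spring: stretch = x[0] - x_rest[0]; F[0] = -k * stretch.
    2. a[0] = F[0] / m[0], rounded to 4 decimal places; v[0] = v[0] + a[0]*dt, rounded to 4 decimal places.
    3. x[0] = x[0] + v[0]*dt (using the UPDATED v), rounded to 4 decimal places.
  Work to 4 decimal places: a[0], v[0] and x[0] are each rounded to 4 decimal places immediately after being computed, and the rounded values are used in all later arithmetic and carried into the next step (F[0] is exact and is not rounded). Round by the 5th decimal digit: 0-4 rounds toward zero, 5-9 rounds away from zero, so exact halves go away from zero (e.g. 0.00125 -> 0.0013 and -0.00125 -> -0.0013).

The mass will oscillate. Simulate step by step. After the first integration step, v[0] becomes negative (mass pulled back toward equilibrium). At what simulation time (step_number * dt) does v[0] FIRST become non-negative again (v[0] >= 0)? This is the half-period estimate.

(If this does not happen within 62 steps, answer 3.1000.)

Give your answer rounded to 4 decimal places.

Answer: 2.4500

Derivation:
Step 0: x=[8.6000] v=[0.0000]
Step 1: x=[8.5883] v=[-0.2333]
Step 2: x=[8.5650] v=[-0.4657]
Step 3: x=[8.5302] v=[-0.6961]
Step 4: x=[8.4840] v=[-0.9236]
Step 5: x=[8.4266] v=[-1.1473]
Step 6: x=[8.3583] v=[-1.3662]
Step 7: x=[8.2793] v=[-1.5794]
Step 8: x=[8.1900] v=[-1.7860]
Step 9: x=[8.0907] v=[-1.9852]
Step 10: x=[7.9819] v=[-2.1761]
Step 11: x=[7.8640] v=[-2.3579]
Step 12: x=[7.7375] v=[-2.5299]
Step 13: x=[7.6029] v=[-2.6914]
Step 14: x=[7.4608] v=[-2.8416]
Step 15: x=[7.3118] v=[-2.9800]
Step 16: x=[7.1565] v=[-3.1060]
Step 17: x=[6.9956] v=[-3.2190]
Step 18: x=[6.8297] v=[-3.3186]
Step 19: x=[6.6595] v=[-3.4044]
Step 20: x=[6.4857] v=[-3.4760]
Step 21: x=[6.3090] v=[-3.5331]
Step 22: x=[6.1302] v=[-3.5755]
Step 23: x=[5.9501] v=[-3.6030]
Step 24: x=[5.7693] v=[-3.6155]
Step 25: x=[5.5887] v=[-3.6129]
Step 26: x=[5.4089] v=[-3.5953]
Step 27: x=[5.2308] v=[-3.5627]
Step 28: x=[5.0550] v=[-3.5153]
Step 29: x=[4.8823] v=[-3.4532]
Step 30: x=[4.7135] v=[-3.3767]
Step 31: x=[4.5492] v=[-3.2862]
Step 32: x=[4.3901] v=[-3.1820]
Step 33: x=[4.2369] v=[-3.0645]
Step 34: x=[4.0902] v=[-2.9342]
Step 35: x=[3.9506] v=[-2.7917]
Step 36: x=[3.8187] v=[-2.6376]
Step 37: x=[3.6951] v=[-2.4725]
Step 38: x=[3.5802] v=[-2.2971]
Step 39: x=[3.4746] v=[-2.1121]
Step 40: x=[3.3787] v=[-1.9183]
Step 41: x=[3.2929] v=[-1.7165]
Step 42: x=[3.2175] v=[-1.5076]
Step 43: x=[3.1529] v=[-1.2924]
Step 44: x=[3.0993] v=[-1.0718]
Step 45: x=[3.0570] v=[-0.8467]
Step 46: x=[3.0261] v=[-0.6181]
Step 47: x=[3.0068] v=[-0.3869]
Step 48: x=[2.9991] v=[-0.1541]
Step 49: x=[3.0031] v=[0.0793]
First v>=0 after going negative at step 49, time=2.4500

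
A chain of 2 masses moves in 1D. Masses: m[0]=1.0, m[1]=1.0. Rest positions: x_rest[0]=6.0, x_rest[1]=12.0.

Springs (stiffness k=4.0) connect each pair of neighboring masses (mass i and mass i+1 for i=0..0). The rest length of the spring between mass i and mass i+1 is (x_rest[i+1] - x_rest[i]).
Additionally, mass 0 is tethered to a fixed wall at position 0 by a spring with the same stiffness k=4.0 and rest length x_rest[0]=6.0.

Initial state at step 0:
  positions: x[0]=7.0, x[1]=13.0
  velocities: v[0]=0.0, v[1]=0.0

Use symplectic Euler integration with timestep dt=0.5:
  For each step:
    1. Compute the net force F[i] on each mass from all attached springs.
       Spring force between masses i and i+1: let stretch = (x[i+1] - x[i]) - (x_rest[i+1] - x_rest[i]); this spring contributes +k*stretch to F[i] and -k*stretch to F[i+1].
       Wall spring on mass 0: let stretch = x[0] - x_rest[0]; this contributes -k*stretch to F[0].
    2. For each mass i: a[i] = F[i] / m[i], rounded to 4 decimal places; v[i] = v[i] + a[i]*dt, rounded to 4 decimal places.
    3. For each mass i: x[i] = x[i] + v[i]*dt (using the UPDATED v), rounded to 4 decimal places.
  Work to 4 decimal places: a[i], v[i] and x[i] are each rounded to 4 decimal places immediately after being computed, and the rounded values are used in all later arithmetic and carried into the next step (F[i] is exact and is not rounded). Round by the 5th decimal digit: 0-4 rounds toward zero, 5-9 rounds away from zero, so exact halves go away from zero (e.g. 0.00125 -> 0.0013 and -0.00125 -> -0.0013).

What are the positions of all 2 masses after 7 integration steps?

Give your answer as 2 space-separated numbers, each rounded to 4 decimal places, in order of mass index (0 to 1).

Answer: 6.0000 12.0000

Derivation:
Step 0: x=[7.0000 13.0000] v=[0.0000 0.0000]
Step 1: x=[6.0000 13.0000] v=[-2.0000 0.0000]
Step 2: x=[6.0000 12.0000] v=[0.0000 -2.0000]
Step 3: x=[6.0000 11.0000] v=[0.0000 -2.0000]
Step 4: x=[5.0000 11.0000] v=[-2.0000 0.0000]
Step 5: x=[5.0000 11.0000] v=[0.0000 0.0000]
Step 6: x=[6.0000 11.0000] v=[2.0000 0.0000]
Step 7: x=[6.0000 12.0000] v=[0.0000 2.0000]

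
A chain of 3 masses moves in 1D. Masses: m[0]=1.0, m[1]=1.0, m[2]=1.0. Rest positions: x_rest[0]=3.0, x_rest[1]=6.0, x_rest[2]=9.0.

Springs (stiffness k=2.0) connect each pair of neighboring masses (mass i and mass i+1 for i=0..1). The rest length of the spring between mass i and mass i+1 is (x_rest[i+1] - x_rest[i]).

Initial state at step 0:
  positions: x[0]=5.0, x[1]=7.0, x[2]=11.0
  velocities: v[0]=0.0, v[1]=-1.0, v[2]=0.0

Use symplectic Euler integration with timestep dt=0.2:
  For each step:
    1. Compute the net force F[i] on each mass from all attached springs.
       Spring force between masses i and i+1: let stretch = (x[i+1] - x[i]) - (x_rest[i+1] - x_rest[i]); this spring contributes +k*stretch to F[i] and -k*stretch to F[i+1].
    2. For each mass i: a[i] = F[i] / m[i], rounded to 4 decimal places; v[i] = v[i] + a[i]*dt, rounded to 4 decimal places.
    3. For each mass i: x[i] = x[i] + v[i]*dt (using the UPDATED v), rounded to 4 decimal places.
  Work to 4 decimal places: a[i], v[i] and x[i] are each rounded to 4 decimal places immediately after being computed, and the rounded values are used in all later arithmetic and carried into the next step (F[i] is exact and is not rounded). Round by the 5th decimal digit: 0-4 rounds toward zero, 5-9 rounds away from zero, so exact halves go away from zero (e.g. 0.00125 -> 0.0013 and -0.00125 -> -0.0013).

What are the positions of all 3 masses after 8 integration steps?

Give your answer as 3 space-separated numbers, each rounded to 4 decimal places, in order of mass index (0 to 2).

Answer: 3.8644 7.6711 9.8644

Derivation:
Step 0: x=[5.0000 7.0000 11.0000] v=[0.0000 -1.0000 0.0000]
Step 1: x=[4.9200 6.9600 10.9200] v=[-0.4000 -0.2000 -0.4000]
Step 2: x=[4.7632 7.0736 10.7632] v=[-0.7840 0.5680 -0.7840]
Step 3: x=[4.5512 7.2975 10.5512] v=[-1.0598 1.1197 -1.0598]
Step 4: x=[4.3189 7.5620 10.3189] v=[-1.1613 1.3227 -1.1613]
Step 5: x=[4.1061 7.7876 10.1061] v=[-1.0641 1.1282 -1.0641]
Step 6: x=[3.9478 7.9042 9.9478] v=[-0.7915 0.5830 -0.7915]
Step 7: x=[3.8660 7.8678 9.8660] v=[-0.4089 -0.1821 -0.4089]
Step 8: x=[3.8644 7.6711 9.8644] v=[-0.0082 -0.9835 -0.0082]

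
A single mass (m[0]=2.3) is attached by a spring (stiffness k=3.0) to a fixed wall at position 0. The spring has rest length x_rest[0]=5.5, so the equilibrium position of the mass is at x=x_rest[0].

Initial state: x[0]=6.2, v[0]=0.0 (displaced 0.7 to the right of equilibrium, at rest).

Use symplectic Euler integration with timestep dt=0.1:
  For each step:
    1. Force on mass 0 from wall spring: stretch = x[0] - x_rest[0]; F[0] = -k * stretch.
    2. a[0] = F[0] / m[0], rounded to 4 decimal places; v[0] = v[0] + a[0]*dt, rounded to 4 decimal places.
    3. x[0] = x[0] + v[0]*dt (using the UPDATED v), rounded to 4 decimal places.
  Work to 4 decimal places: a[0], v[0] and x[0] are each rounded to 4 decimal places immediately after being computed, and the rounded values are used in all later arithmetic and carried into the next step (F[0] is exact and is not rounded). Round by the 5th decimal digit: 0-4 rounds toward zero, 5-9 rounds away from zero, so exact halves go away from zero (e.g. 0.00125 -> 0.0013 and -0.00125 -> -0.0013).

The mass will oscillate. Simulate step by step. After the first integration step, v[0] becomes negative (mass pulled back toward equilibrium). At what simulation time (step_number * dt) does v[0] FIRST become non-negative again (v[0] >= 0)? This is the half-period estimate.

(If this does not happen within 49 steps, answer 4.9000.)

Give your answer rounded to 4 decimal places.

Step 0: x=[6.2000] v=[0.0000]
Step 1: x=[6.1909] v=[-0.0913]
Step 2: x=[6.1728] v=[-0.1814]
Step 3: x=[6.1459] v=[-0.2692]
Step 4: x=[6.1106] v=[-0.3535]
Step 5: x=[6.0673] v=[-0.4331]
Step 6: x=[6.0166] v=[-0.5071]
Step 7: x=[5.9592] v=[-0.5745]
Step 8: x=[5.8958] v=[-0.6344]
Step 9: x=[5.8272] v=[-0.6860]
Step 10: x=[5.7543] v=[-0.7287]
Step 11: x=[5.6781] v=[-0.7619]
Step 12: x=[5.5996] v=[-0.7851]
Step 13: x=[5.5198] v=[-0.7981]
Step 14: x=[5.4397] v=[-0.8007]
Step 15: x=[5.3604] v=[-0.7928]
Step 16: x=[5.2829] v=[-0.7746]
Step 17: x=[5.2083] v=[-0.7463]
Step 18: x=[5.1375] v=[-0.7083]
Step 19: x=[5.0714] v=[-0.6610]
Step 20: x=[5.0109] v=[-0.6051]
Step 21: x=[4.9568] v=[-0.5413]
Step 22: x=[4.9098] v=[-0.4705]
Step 23: x=[4.8705] v=[-0.3935]
Step 24: x=[4.8394] v=[-0.3114]
Step 25: x=[4.8169] v=[-0.2252]
Step 26: x=[4.8033] v=[-0.1361]
Step 27: x=[4.7988] v=[-0.0452]
Step 28: x=[4.8034] v=[0.0463]
First v>=0 after going negative at step 28, time=2.8000

Answer: 2.8000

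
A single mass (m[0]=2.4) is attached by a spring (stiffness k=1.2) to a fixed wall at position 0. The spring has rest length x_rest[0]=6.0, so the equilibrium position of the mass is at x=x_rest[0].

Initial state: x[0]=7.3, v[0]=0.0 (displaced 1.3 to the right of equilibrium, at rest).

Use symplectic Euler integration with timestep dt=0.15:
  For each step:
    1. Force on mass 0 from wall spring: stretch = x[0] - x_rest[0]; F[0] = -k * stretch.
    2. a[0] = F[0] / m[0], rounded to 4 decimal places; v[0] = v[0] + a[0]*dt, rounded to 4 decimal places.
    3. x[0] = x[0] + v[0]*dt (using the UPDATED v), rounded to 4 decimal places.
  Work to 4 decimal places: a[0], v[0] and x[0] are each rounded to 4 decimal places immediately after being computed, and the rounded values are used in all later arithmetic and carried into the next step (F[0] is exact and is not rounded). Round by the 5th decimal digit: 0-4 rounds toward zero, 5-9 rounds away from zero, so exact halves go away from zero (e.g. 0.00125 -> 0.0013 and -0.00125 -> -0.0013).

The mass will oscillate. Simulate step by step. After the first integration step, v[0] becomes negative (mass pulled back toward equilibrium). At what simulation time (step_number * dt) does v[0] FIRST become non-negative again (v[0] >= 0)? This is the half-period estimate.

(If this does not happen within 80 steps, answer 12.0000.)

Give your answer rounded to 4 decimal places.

Answer: 4.5000

Derivation:
Step 0: x=[7.3000] v=[0.0000]
Step 1: x=[7.2854] v=[-0.0975]
Step 2: x=[7.2563] v=[-0.1939]
Step 3: x=[7.2131] v=[-0.2881]
Step 4: x=[7.1562] v=[-0.3791]
Step 5: x=[7.0863] v=[-0.4658]
Step 6: x=[7.0042] v=[-0.5473]
Step 7: x=[6.9108] v=[-0.6226]
Step 8: x=[6.8072] v=[-0.6909]
Step 9: x=[6.6945] v=[-0.7514]
Step 10: x=[6.5740] v=[-0.8035]
Step 11: x=[6.4470] v=[-0.8466]
Step 12: x=[6.3150] v=[-0.8801]
Step 13: x=[6.1794] v=[-0.9037]
Step 14: x=[6.0418] v=[-0.9172]
Step 15: x=[5.9038] v=[-0.9203]
Step 16: x=[5.7668] v=[-0.9131]
Step 17: x=[5.6325] v=[-0.8956]
Step 18: x=[5.5023] v=[-0.8680]
Step 19: x=[5.3777] v=[-0.8307]
Step 20: x=[5.2601] v=[-0.7840]
Step 21: x=[5.1508] v=[-0.7285]
Step 22: x=[5.0511] v=[-0.6648]
Step 23: x=[4.9621] v=[-0.5936]
Step 24: x=[4.8847] v=[-0.5158]
Step 25: x=[4.8199] v=[-0.4321]
Step 26: x=[4.7684] v=[-0.3436]
Step 27: x=[4.7307] v=[-0.2512]
Step 28: x=[4.7073] v=[-0.1560]
Step 29: x=[4.6985] v=[-0.0590]
Step 30: x=[4.7043] v=[0.0386]
First v>=0 after going negative at step 30, time=4.5000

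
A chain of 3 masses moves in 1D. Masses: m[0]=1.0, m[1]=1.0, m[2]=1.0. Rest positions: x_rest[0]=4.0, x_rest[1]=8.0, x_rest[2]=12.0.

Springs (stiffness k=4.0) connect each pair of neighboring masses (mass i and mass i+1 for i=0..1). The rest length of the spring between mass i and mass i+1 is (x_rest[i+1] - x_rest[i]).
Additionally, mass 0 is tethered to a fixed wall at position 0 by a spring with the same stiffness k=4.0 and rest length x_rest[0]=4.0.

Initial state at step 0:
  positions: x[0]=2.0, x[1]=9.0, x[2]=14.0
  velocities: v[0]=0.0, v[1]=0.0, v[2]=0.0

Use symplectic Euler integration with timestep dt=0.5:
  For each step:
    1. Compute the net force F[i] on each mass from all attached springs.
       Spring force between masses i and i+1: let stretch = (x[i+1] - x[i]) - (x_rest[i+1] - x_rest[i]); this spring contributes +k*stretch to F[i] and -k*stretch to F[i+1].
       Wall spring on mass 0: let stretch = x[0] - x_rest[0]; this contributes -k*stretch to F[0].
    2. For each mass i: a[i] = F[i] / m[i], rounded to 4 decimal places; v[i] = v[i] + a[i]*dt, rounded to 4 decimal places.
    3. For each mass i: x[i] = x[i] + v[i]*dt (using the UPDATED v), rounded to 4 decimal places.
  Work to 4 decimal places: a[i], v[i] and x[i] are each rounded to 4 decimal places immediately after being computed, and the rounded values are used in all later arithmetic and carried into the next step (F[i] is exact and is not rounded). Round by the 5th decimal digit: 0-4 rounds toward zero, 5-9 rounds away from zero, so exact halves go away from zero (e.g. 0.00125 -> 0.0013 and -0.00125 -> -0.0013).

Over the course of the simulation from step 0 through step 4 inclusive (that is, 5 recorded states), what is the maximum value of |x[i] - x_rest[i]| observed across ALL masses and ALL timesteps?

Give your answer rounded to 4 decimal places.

Answer: 3.0000

Derivation:
Step 0: x=[2.0000 9.0000 14.0000] v=[0.0000 0.0000 0.0000]
Step 1: x=[7.0000 7.0000 13.0000] v=[10.0000 -4.0000 -2.0000]
Step 2: x=[5.0000 11.0000 10.0000] v=[-4.0000 8.0000 -6.0000]
Step 3: x=[4.0000 8.0000 12.0000] v=[-2.0000 -6.0000 4.0000]
Step 4: x=[3.0000 5.0000 14.0000] v=[-2.0000 -6.0000 4.0000]
Max displacement = 3.0000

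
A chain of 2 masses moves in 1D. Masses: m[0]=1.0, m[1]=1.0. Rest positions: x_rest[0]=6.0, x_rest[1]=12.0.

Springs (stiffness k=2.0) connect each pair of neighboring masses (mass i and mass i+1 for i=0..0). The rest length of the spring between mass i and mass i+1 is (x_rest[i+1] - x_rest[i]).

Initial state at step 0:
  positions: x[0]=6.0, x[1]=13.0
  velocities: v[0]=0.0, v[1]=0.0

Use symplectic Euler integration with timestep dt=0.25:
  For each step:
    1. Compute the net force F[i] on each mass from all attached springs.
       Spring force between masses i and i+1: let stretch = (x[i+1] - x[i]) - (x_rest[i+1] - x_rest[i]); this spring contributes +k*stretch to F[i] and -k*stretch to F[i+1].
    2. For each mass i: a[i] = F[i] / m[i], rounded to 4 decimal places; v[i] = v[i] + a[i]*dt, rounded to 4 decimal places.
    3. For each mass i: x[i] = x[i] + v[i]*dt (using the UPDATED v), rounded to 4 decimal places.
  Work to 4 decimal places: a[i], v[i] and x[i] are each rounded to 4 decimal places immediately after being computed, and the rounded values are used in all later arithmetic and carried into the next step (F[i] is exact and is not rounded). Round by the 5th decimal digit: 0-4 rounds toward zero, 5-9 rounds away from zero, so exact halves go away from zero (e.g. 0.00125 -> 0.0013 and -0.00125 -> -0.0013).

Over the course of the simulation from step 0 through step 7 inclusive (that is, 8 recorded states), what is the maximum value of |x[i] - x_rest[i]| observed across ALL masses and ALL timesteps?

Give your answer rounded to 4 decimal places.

Step 0: x=[6.0000 13.0000] v=[0.0000 0.0000]
Step 1: x=[6.1250 12.8750] v=[0.5000 -0.5000]
Step 2: x=[6.3438 12.6563] v=[0.8750 -0.8750]
Step 3: x=[6.6016 12.3985] v=[1.0313 -1.0313]
Step 4: x=[6.8341 12.1661] v=[0.9298 -0.9298]
Step 5: x=[6.9831 12.0172] v=[0.5958 -0.5958]
Step 6: x=[7.0113 11.9890] v=[0.1129 -0.1129]
Step 7: x=[6.9117 12.0886] v=[-0.3983 0.3983]
Max displacement = 1.0113

Answer: 1.0113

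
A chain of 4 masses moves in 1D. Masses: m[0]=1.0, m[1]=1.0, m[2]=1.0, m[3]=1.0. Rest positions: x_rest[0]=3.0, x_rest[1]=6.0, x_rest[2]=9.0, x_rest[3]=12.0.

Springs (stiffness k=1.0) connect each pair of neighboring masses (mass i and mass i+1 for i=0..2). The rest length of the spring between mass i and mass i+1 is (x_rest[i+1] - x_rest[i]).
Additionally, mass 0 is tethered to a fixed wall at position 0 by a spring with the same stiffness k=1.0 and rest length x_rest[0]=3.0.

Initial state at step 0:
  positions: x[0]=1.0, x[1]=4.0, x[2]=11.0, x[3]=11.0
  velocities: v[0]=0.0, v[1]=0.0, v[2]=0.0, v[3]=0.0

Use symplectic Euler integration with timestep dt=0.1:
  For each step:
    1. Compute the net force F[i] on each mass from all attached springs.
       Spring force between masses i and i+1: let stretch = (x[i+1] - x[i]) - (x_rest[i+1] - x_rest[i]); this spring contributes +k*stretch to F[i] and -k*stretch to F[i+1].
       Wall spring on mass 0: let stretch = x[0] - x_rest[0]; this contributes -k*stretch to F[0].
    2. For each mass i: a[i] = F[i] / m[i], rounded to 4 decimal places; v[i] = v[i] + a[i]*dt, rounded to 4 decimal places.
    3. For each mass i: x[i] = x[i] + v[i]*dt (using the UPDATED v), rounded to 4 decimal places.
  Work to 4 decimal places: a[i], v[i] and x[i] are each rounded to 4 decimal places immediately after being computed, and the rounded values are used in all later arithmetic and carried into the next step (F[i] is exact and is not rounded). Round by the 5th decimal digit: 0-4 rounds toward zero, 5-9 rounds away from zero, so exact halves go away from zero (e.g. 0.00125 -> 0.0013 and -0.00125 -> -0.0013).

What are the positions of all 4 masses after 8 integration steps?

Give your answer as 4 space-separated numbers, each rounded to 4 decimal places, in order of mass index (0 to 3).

Step 0: x=[1.0000 4.0000 11.0000 11.0000] v=[0.0000 0.0000 0.0000 0.0000]
Step 1: x=[1.0200 4.0400 10.9300 11.0300] v=[0.2000 0.4000 -0.7000 0.3000]
Step 2: x=[1.0600 4.1187 10.7921 11.0890] v=[0.4000 0.7870 -1.3790 0.5900]
Step 3: x=[1.1200 4.2336 10.5904 11.1750] v=[0.5999 1.1485 -2.0167 0.8603]
Step 4: x=[1.1999 4.3809 10.3310 11.2852] v=[0.7993 1.4728 -2.5939 1.1018]
Step 5: x=[1.2996 4.5559 10.0217 11.4158] v=[0.9974 1.7497 -3.0935 1.3064]
Step 6: x=[1.4189 4.7530 9.6716 11.5625] v=[1.1931 1.9707 -3.5007 1.4670]
Step 7: x=[1.5574 4.9659 9.2913 11.7203] v=[1.3846 2.1292 -3.8035 1.5779]
Step 8: x=[1.7144 5.1880 8.8920 11.8838] v=[1.5697 2.2209 -3.9931 1.6350]

Answer: 1.7144 5.1880 8.8920 11.8838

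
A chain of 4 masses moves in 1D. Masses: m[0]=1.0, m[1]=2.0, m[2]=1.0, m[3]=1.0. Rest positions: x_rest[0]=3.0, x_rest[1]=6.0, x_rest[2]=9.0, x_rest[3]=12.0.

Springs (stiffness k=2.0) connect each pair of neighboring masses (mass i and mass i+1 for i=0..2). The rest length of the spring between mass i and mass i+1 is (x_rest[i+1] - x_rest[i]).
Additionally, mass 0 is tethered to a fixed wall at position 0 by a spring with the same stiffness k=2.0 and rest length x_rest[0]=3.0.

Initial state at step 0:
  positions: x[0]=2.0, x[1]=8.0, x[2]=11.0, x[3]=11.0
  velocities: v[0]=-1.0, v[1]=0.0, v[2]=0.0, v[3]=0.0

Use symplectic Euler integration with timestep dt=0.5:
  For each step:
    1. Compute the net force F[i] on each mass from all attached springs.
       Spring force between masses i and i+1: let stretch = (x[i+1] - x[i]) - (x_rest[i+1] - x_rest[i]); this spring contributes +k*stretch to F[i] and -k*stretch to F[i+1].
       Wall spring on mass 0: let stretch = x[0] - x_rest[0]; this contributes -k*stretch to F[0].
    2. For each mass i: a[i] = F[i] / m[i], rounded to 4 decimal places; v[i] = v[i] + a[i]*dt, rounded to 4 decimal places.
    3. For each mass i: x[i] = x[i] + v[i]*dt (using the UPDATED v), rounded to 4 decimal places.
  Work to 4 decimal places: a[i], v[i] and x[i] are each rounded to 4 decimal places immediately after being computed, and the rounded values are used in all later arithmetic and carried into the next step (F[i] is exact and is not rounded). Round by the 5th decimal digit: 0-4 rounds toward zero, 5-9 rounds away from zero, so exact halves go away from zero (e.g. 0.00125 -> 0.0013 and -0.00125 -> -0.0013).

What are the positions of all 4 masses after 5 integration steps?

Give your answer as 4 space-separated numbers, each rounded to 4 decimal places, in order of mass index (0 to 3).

Answer: 0.1563 5.6954 10.6250 12.3438

Derivation:
Step 0: x=[2.0000 8.0000 11.0000 11.0000] v=[-1.0000 0.0000 0.0000 0.0000]
Step 1: x=[3.5000 7.2500 9.5000 12.5000] v=[3.0000 -1.5000 -3.0000 3.0000]
Step 2: x=[5.1250 6.1250 8.3750 14.0000] v=[3.2500 -2.2500 -2.2500 3.0000]
Step 3: x=[4.6875 5.3125 8.9375 14.1875] v=[-0.8750 -1.6250 1.1250 0.3750]
Step 4: x=[2.2188 5.2500 10.3125 13.2500] v=[-4.9375 -0.1250 2.7500 -1.8750]
Step 5: x=[0.1563 5.6954 10.6250 12.3438] v=[-4.1251 0.8907 0.6250 -1.8125]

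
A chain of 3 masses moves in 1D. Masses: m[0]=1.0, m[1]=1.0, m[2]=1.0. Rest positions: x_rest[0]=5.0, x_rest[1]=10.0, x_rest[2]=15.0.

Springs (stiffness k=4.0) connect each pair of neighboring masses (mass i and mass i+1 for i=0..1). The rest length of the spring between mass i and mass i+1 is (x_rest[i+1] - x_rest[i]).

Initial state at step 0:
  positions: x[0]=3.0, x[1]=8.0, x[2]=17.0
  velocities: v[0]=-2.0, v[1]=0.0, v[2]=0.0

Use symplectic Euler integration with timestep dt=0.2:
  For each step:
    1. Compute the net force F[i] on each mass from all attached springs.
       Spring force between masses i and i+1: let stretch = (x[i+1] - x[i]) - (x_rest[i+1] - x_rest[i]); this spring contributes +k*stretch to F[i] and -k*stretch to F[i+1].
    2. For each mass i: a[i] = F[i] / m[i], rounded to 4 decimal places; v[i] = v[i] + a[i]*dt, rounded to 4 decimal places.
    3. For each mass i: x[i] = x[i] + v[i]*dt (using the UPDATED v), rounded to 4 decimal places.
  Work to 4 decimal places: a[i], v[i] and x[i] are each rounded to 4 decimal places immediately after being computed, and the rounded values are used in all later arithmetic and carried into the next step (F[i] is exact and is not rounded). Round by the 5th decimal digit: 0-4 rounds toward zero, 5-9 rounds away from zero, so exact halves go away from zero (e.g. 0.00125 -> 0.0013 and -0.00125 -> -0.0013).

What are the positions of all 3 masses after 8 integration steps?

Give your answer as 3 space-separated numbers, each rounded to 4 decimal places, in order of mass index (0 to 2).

Step 0: x=[3.0000 8.0000 17.0000] v=[-2.0000 0.0000 0.0000]
Step 1: x=[2.6000 8.6400 16.3600] v=[-2.0000 3.2000 -3.2000]
Step 2: x=[2.3664 9.5488 15.2848] v=[-1.1680 4.5440 -5.3760]
Step 3: x=[2.4820 10.2262 14.0918] v=[0.5779 3.3869 -5.9648]
Step 4: x=[3.0367 10.2830 13.0803] v=[2.7733 0.2840 -5.0573]
Step 5: x=[3.9508 9.6280 12.4213] v=[4.5703 -3.2752 -3.2951]
Step 6: x=[4.9732 8.5115 12.1154] v=[5.1121 -5.5823 -1.5297]
Step 7: x=[5.7617 7.4055 12.0328] v=[3.9427 -5.5298 -0.4128]
Step 8: x=[6.0132 6.7769 12.0099] v=[1.2577 -3.1430 -0.1146]

Answer: 6.0132 6.7769 12.0099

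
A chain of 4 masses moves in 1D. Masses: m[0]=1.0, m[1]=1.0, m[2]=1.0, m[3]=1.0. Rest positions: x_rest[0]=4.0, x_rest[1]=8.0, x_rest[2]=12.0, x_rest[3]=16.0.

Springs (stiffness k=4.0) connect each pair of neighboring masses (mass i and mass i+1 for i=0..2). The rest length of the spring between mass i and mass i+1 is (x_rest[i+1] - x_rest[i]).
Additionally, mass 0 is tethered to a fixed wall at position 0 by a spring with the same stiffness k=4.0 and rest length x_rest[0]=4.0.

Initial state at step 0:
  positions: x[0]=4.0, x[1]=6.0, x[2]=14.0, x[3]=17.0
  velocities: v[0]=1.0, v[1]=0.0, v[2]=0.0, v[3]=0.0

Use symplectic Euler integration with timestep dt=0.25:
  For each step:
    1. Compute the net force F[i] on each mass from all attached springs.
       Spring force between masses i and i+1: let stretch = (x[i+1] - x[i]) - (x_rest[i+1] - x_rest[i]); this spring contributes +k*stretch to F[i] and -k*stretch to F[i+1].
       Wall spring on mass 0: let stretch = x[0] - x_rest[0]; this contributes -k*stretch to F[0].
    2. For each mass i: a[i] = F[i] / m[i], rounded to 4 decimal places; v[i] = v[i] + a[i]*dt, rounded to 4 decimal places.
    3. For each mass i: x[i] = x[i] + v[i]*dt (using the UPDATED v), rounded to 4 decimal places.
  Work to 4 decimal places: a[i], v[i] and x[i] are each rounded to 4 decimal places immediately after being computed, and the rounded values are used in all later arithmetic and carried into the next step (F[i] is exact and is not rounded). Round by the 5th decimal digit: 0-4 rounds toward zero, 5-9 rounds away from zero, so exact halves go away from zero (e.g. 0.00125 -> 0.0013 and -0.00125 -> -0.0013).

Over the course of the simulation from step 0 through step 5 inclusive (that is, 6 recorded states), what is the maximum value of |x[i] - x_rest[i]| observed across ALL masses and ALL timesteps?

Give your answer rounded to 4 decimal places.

Step 0: x=[4.0000 6.0000 14.0000 17.0000] v=[1.0000 0.0000 0.0000 0.0000]
Step 1: x=[3.7500 7.5000 12.7500 17.2500] v=[-1.0000 6.0000 -5.0000 1.0000]
Step 2: x=[3.5000 9.3750 11.3125 17.3750] v=[-1.0000 7.5000 -5.7500 0.5000]
Step 3: x=[3.8438 10.2656 10.9063 16.9844] v=[1.3750 3.5625 -1.6250 -1.5625]
Step 4: x=[4.8321 9.7110 11.8594 16.0743] v=[3.9530 -2.2186 3.8124 -3.6406]
Step 5: x=[5.8321 8.4737 13.3291 15.1104] v=[3.9998 -4.9491 5.8789 -3.8555]
Max displacement = 2.2656

Answer: 2.2656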